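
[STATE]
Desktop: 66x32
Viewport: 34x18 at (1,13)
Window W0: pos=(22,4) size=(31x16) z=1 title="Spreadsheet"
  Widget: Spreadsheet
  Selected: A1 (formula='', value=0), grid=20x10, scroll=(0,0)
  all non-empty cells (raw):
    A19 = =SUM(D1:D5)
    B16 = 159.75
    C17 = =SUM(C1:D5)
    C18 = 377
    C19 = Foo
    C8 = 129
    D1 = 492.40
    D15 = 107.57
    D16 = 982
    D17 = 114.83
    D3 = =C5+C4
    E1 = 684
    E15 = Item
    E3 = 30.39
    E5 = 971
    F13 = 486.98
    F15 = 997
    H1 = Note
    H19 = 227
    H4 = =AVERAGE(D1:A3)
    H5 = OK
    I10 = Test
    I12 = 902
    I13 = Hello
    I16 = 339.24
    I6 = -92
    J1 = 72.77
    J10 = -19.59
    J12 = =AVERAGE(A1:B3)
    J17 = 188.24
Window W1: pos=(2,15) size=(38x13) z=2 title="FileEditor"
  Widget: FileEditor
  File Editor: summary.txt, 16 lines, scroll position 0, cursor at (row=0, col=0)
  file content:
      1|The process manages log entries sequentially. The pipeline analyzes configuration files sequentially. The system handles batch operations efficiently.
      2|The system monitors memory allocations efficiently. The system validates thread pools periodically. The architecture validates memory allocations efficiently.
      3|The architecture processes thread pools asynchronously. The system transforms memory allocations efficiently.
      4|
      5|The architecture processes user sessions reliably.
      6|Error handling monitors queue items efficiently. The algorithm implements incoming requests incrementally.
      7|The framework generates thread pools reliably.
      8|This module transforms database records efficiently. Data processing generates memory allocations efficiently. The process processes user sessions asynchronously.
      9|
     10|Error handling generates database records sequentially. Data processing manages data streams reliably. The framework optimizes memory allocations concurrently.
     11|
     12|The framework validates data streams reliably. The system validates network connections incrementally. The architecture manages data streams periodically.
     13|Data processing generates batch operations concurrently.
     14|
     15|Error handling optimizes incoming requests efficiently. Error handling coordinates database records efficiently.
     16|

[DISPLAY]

                     ┃  4        0
                     ┃  5        0
 ┏━━━━━━━━━━━━━━━━━━━━━━━━━━━━━━━━
 ┃ FileEditor                     
 ┠────────────────────────────────
 ┃█he process manages log entries 
 ┃The system monitors memory alloc
 ┃The architecture processes threa
 ┃                                
 ┃The architecture processes user 
 ┃Error handling monitors queue it
 ┃The framework generates thread p
 ┃This module transforms database 
 ┃                                
 ┗━━━━━━━━━━━━━━━━━━━━━━━━━━━━━━━━
                                  
                                  
                                  


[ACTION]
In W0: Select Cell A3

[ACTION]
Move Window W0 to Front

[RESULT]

                     ┃  4        0
                     ┃  5        0
 ┏━━━━━━━━━━━━━━━━━━━┃  6        0
 ┃ FileEditor        ┃  7        0
 ┠───────────────────┃  8        0
 ┃█he process manages┃  9        0
 ┃The system monitors┗━━━━━━━━━━━━
 ┃The architecture processes threa
 ┃                                
 ┃The architecture processes user 
 ┃Error handling monitors queue it
 ┃The framework generates thread p
 ┃This module transforms database 
 ┃                                
 ┗━━━━━━━━━━━━━━━━━━━━━━━━━━━━━━━━
                                  
                                  
                                  


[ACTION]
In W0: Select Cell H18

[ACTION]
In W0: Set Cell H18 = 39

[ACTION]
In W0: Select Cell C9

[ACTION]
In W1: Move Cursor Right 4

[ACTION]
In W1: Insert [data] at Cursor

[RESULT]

                     ┃  4        0
                     ┃  5        0
 ┏━━━━━━━━━━━━━━━━━━━┃  6        0
 ┃ FileEditor        ┃  7        0
 ┠───────────────────┃  8        0
 ┃The data█rocess man┃  9        0
 ┃The system monitors┗━━━━━━━━━━━━
 ┃The architecture processes threa
 ┃                                
 ┃The architecture processes user 
 ┃Error handling monitors queue it
 ┃The framework generates thread p
 ┃This module transforms database 
 ┃                                
 ┗━━━━━━━━━━━━━━━━━━━━━━━━━━━━━━━━
                                  
                                  
                                  


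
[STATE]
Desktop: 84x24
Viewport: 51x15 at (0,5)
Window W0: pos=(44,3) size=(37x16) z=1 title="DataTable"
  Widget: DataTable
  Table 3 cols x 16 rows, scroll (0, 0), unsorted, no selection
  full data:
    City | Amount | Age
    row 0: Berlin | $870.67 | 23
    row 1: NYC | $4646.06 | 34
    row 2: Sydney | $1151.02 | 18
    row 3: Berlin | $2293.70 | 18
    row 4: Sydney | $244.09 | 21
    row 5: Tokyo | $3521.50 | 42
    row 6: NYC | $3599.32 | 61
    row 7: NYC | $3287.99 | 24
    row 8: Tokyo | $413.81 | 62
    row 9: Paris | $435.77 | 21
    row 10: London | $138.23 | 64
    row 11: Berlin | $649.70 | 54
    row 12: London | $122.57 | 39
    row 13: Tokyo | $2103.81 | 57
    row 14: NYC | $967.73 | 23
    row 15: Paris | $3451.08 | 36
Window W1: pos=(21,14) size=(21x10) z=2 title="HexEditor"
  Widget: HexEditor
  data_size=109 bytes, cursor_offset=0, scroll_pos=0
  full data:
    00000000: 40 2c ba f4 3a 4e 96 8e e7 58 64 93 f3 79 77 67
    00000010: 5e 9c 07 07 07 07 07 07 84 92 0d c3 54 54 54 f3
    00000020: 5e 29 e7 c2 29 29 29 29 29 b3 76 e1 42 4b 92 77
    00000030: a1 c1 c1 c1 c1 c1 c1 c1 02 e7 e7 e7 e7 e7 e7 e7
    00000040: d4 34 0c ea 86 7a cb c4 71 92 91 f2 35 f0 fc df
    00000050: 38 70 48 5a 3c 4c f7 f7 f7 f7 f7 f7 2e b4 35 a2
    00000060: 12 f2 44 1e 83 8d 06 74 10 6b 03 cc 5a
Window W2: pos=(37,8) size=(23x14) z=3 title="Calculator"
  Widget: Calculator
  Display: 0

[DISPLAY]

                                            ┠──────
                                            ┃City  
                                            ┃──────
                                     ┏━━━━━━━━━━━━━
                                     ┃ Calculator  
                                     ┠─────────────
                                     ┃             
                                     ┃┌───┬───┬───┬
                                     ┃│ 7 │ 8 │ 9 │
                     ┏━━━━━━━━━━━━━━━┃├───┼───┼───┼
                     ┃ HexEditor     ┃│ 4 │ 5 │ 6 │
                     ┠───────────────┃├───┼───┼───┼
                     ┃00000000  40 2c┃│ 1 │ 2 │ 3 │
                     ┃00000010  5e 9c┃├───┼───┼───┼
                     ┃00000020  5e 29┃│ 0 │ . │ = │


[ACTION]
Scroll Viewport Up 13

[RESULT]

                                                   
                                                   
                                                   
                                            ┏━━━━━━
                                            ┃ DataT
                                            ┠──────
                                            ┃City  
                                            ┃──────
                                     ┏━━━━━━━━━━━━━
                                     ┃ Calculator  
                                     ┠─────────────
                                     ┃             
                                     ┃┌───┬───┬───┬
                                     ┃│ 7 │ 8 │ 9 │
                     ┏━━━━━━━━━━━━━━━┃├───┼───┼───┼


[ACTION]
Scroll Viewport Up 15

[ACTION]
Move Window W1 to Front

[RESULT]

                                                   
                                                   
                                                   
                                            ┏━━━━━━
                                            ┃ DataT
                                            ┠──────
                                            ┃City  
                                            ┃──────
                                     ┏━━━━━━━━━━━━━
                                     ┃ Calculator  
                                     ┠─────────────
                                     ┃             
                                     ┃┌───┬───┬───┬
                                     ┃│ 7 │ 8 │ 9 │
                     ┏━━━━━━━━━━━━━━━━━━━┓┼───┼───┼


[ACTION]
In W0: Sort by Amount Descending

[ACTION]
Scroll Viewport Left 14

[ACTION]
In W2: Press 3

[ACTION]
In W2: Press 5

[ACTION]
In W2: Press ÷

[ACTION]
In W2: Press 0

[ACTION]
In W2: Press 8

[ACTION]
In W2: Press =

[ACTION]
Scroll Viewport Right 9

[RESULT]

                                                   
                                                   
                                                   
                                   ┏━━━━━━━━━━━━━━━
                                   ┃ DataTable     
                                   ┠───────────────
                                   ┃City  │Amount ▼
                                   ┃──────┼────────
                            ┏━━━━━━━━━━━━━━━━━━━━━┓
                            ┃ Calculator          ┃
                            ┠─────────────────────┨
                            ┃                4.375┃
                            ┃┌───┬───┬───┬───┐    ┃
                            ┃│ 7 │ 8 │ 9 │ ÷ │    ┃
            ┏━━━━━━━━━━━━━━━━━━━┓┼───┼───┼───┤    ┃


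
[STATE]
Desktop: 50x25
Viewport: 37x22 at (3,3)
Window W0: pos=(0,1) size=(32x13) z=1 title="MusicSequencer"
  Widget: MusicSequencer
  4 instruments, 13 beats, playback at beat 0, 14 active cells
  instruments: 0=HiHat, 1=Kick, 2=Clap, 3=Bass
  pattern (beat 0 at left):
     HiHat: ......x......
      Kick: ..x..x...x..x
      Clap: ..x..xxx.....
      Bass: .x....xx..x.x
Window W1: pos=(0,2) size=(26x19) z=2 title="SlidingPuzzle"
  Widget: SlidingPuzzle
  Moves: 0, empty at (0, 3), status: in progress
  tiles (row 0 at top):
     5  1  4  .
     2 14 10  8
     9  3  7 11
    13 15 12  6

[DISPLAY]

lidingPuzzle          ┃─────┨        
──────────────────────┨     ┃        
───┬────┬────┬────┐   ┃     ┃        
 5 │  1 │  4 │    │   ┃     ┃        
───┼────┼────┼────┤   ┃     ┃        
 2 │ 14 │ 10 │  8 │   ┃     ┃        
───┼────┼────┼────┤   ┃     ┃        
 9 │  3 │  7 │ 11 │   ┃     ┃        
───┼────┼────┼────┤   ┃     ┃        
13 │ 15 │ 12 │  6 │   ┃     ┃        
───┴────┴────┴────┘   ┃━━━━━┛        
ves: 0                ┃              
                      ┃              
                      ┃              
                      ┃              
                      ┃              
                      ┃              
━━━━━━━━━━━━━━━━━━━━━━┛              
                                     
                                     
                                     
                                     


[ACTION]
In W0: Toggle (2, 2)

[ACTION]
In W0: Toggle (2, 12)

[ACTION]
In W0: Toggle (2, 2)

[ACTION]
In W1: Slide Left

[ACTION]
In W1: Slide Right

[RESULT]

lidingPuzzle          ┃─────┨        
──────────────────────┨     ┃        
───┬────┬────┬────┐   ┃     ┃        
 5 │  1 │    │  4 │   ┃     ┃        
───┼────┼────┼────┤   ┃     ┃        
 2 │ 14 │ 10 │  8 │   ┃     ┃        
───┼────┼────┼────┤   ┃     ┃        
 9 │  3 │  7 │ 11 │   ┃     ┃        
───┼────┼────┼────┤   ┃     ┃        
13 │ 15 │ 12 │  6 │   ┃     ┃        
───┴────┴────┴────┘   ┃━━━━━┛        
ves: 1                ┃              
                      ┃              
                      ┃              
                      ┃              
                      ┃              
                      ┃              
━━━━━━━━━━━━━━━━━━━━━━┛              
                                     
                                     
                                     
                                     


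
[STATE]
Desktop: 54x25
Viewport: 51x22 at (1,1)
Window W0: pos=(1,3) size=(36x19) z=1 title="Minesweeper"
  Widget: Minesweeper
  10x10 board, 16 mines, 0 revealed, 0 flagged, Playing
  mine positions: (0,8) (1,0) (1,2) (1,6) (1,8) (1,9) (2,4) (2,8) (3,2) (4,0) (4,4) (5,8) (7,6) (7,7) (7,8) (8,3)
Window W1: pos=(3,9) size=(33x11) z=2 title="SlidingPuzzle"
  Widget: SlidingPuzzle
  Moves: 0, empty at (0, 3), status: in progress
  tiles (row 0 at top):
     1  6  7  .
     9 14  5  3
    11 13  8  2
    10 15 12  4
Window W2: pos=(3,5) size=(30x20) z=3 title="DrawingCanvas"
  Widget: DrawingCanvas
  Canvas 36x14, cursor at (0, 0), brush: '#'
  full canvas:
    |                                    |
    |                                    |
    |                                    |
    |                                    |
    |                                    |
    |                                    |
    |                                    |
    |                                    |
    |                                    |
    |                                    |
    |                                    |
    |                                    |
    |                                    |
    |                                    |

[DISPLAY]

                                                   
                                                   
┏━━━━━━━━━━━━━━━━━━━━━━━━━━━━━━━━━━┓               
┃ Minesweeper                      ┃               
┠─┏━━━━━━━━━━━━━━━━━━━━━━━━━━━━┓───┨               
┃■┃ DrawingCanvas              ┃   ┃               
┃■┠────────────────────────────┨   ┃               
┃■┃+                           ┃   ┃               
┃■┃                            ┃━━┓┃               
┃■┃                            ┃  ┃┃               
┃■┃                            ┃──┨┃               
┃■┃                            ┃  ┃┃               
┃■┃                            ┃  ┃┃               
┃■┃                            ┃  ┃┃               
┃■┃                            ┃  ┃┃               
┃ ┃                            ┃  ┃┃               
┃ ┃                            ┃  ┃┃               
┃ ┃                            ┃  ┃┃               
┃ ┃                            ┃━━┛┃               
┃ ┃                            ┃   ┃               
┗━┃                            ┃━━━┛               
  ┃                            ┃                   


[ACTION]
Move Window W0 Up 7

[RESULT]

┃ Minesweeper                      ┃               
┠──────────────────────────────────┨               
┃■■■■■■■■■■                        ┃               
┃■■■■■■■■■■                        ┃               
┃■┏━━━━━━━━━━━━━━━━━━━━━━━━━━━━┓   ┃               
┃■┃ DrawingCanvas              ┃   ┃               
┃■┠────────────────────────────┨   ┃               
┃■┃+                           ┃   ┃               
┃■┃                            ┃━━┓┃               
┃■┃                            ┃  ┃┃               
┃■┃                            ┃──┨┃               
┃■┃                            ┃  ┃┃               
┃ ┃                            ┃  ┃┃               
┃ ┃                            ┃  ┃┃               
┃ ┃                            ┃  ┃┃               
┃ ┃                            ┃  ┃┃               
┃ ┃                            ┃  ┃┃               
┗━┃                            ┃  ┃┛               
  ┃                            ┃━━┛                
  ┃                            ┃                   
  ┃                            ┃                   
  ┃                            ┃                   


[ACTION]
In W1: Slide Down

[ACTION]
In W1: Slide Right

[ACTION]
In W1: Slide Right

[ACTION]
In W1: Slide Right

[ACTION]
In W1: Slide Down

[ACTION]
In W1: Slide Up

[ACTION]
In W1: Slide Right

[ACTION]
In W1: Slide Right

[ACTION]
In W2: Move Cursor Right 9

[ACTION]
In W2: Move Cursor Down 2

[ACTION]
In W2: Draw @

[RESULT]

┃ Minesweeper                      ┃               
┠──────────────────────────────────┨               
┃■■■■■■■■■■                        ┃               
┃■■■■■■■■■■                        ┃               
┃■┏━━━━━━━━━━━━━━━━━━━━━━━━━━━━┓   ┃               
┃■┃ DrawingCanvas              ┃   ┃               
┃■┠────────────────────────────┨   ┃               
┃■┃                            ┃   ┃               
┃■┃                            ┃━━┓┃               
┃■┃         @                  ┃  ┃┃               
┃■┃                            ┃──┨┃               
┃■┃                            ┃  ┃┃               
┃ ┃                            ┃  ┃┃               
┃ ┃                            ┃  ┃┃               
┃ ┃                            ┃  ┃┃               
┃ ┃                            ┃  ┃┃               
┃ ┃                            ┃  ┃┃               
┗━┃                            ┃  ┃┛               
  ┃                            ┃━━┛                
  ┃                            ┃                   
  ┃                            ┃                   
  ┃                            ┃                   


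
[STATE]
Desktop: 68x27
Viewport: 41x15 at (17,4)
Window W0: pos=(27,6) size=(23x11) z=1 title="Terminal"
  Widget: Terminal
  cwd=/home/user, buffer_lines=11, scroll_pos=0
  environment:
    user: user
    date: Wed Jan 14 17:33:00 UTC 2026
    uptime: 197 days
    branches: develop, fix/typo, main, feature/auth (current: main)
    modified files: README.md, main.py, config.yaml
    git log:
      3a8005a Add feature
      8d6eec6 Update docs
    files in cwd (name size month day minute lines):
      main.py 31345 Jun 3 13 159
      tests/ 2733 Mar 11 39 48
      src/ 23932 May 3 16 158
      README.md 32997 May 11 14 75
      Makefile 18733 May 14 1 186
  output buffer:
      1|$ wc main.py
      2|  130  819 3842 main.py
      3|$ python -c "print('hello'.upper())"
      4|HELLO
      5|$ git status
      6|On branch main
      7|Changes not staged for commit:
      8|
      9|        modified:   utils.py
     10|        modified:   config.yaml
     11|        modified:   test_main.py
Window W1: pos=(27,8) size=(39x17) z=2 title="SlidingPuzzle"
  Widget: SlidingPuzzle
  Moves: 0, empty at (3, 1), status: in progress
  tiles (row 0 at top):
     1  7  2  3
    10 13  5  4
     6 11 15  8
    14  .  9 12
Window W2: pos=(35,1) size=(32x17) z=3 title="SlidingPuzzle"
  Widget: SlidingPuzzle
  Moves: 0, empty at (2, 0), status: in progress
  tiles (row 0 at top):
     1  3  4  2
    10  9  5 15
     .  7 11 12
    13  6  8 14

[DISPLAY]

                  ┃┌────┬────┬────┬────┐ 
                  ┃│  1 │  3 │  4 │  2 │ 
          ┏━━━━━━━┃├────┼────┼────┼────┤ 
          ┃ Termin┃│ 10 │  9 │  5 │ 15 │ 
          ┏━━━━━━━┃├────┼────┼────┼────┤ 
          ┃ Slidin┃│    │  7 │ 11 │ 12 │ 
          ┠───────┃├────┼────┼────┼────┤ 
          ┃┌────┬─┃│ 13 │  6 │  8 │ 14 │ 
          ┃│  1 │ ┃└────┴────┴────┴────┘ 
          ┃├────┼─┃Moves: 0              
          ┃│ 10 │ ┃                      
          ┃├────┼─┃                      
          ┃│  6 │ ┃                      
          ┃├────┼─┗━━━━━━━━━━━━━━━━━━━━━━
          ┃│ 14 │    │  9 │ 12 │         


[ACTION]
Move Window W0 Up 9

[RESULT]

          ┃  130  ┃┌────┬────┬────┬────┐ 
          ┃$ pytho┃│  1 │  3 │  4 │  2 │ 
          ┃HELLO  ┃├────┼────┼────┼────┤ 
          ┃$ git s┃│ 10 │  9 │  5 │ 15 │ 
          ┏━━━━━━━┃├────┼────┼────┼────┤ 
          ┃ Slidin┃│    │  7 │ 11 │ 12 │ 
          ┠───────┃├────┼────┼────┼────┤ 
          ┃┌────┬─┃│ 13 │  6 │  8 │ 14 │ 
          ┃│  1 │ ┃└────┴────┴────┴────┘ 
          ┃├────┼─┃Moves: 0              
          ┃│ 10 │ ┃                      
          ┃├────┼─┃                      
          ┃│  6 │ ┃                      
          ┃├────┼─┗━━━━━━━━━━━━━━━━━━━━━━
          ┃│ 14 │    │  9 │ 12 │         


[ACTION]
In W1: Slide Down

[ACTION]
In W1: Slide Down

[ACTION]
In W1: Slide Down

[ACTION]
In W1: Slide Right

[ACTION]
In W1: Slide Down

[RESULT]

          ┃  130  ┃┌────┬────┬────┬────┐ 
          ┃$ pytho┃│  1 │  3 │  4 │  2 │ 
          ┃HELLO  ┃├────┼────┼────┼────┤ 
          ┃$ git s┃│ 10 │  9 │  5 │ 15 │ 
          ┏━━━━━━━┃├────┼────┼────┼────┤ 
          ┃ Slidin┃│    │  7 │ 11 │ 12 │ 
          ┠───────┃├────┼────┼────┼────┤ 
          ┃┌────┬─┃│ 13 │  6 │  8 │ 14 │ 
          ┃│    │ ┃└────┴────┴────┴────┘ 
          ┃├────┼─┃Moves: 0              
          ┃│ 10 │ ┃                      
          ┃├────┼─┃                      
          ┃│  6 │ ┃                      
          ┃├────┼─┗━━━━━━━━━━━━━━━━━━━━━━
          ┃│ 14 │ 11 │  9 │ 12 │         


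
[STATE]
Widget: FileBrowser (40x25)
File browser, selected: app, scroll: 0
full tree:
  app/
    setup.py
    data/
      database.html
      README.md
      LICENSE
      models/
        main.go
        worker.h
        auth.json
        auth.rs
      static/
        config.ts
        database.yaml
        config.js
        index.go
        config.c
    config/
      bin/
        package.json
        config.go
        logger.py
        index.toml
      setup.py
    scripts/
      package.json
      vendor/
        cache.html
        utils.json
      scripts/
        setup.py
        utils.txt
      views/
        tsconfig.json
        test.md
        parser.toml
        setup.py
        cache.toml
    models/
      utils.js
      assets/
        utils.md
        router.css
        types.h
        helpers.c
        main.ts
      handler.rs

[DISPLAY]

> [-] app/                              
    setup.py                            
    [+] data/                           
    [+] config/                         
    [+] scripts/                        
    [+] models/                         
                                        
                                        
                                        
                                        
                                        
                                        
                                        
                                        
                                        
                                        
                                        
                                        
                                        
                                        
                                        
                                        
                                        
                                        
                                        


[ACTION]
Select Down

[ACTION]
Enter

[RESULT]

  [-] app/                              
  > setup.py                            
    [+] data/                           
    [+] config/                         
    [+] scripts/                        
    [+] models/                         
                                        
                                        
                                        
                                        
                                        
                                        
                                        
                                        
                                        
                                        
                                        
                                        
                                        
                                        
                                        
                                        
                                        
                                        
                                        


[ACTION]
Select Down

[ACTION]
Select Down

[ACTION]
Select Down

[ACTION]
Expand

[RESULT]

  [-] app/                              
    setup.py                            
    [+] data/                           
    [+] config/                         
  > [-] scripts/                        
      package.json                      
      [+] vendor/                       
      [+] scripts/                      
      [+] views/                        
    [+] models/                         
                                        
                                        
                                        
                                        
                                        
                                        
                                        
                                        
                                        
                                        
                                        
                                        
                                        
                                        
                                        


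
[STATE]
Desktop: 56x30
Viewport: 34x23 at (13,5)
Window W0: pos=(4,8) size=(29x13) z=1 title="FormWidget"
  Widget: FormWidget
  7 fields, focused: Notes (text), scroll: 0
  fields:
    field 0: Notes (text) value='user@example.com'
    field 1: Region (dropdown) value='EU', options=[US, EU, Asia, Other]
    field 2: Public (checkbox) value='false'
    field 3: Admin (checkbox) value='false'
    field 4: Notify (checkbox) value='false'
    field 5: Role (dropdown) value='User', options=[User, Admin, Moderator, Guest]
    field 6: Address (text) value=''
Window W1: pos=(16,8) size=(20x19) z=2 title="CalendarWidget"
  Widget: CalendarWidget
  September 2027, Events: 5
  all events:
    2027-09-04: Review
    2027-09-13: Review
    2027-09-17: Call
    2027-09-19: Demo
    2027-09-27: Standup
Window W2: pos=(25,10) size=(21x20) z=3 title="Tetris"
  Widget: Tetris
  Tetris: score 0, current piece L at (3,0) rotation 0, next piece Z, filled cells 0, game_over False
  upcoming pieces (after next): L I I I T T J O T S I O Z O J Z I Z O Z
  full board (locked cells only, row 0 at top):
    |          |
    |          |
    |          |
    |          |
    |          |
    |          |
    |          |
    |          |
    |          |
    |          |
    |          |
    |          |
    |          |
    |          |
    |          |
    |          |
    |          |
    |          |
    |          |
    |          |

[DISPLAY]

                                  
                                  
                                  
━━━┏━━━━━━━━━━━━━━━━━━┓           
get┃ CalendarWidget   ┃           
───┠────────┏━━━━━━━━━━━━━━━━━━━┓ 
   ┃  Septem┃ Tetris            ┃ 
:  ┃Mo Tu We┠───────────────────┨ 
:  ┃       1┃          │Next:   ┃ 
   ┃ 6  7  8┃          │▓▓      ┃ 
:  ┃13* 14 1┃          │ ▓▓     ┃ 
   ┃20 21 22┃          │        ┃ 
s: ┃27* 28 2┃          │        ┃ 
   ┃        ┃          │        ┃ 
   ┃        ┃          │Score:  ┃ 
━━━┃        ┃          │0       ┃ 
   ┃        ┃          │        ┃ 
   ┃        ┃          │        ┃ 
   ┃        ┃          │        ┃ 
   ┃        ┃          │        ┃ 
   ┃        ┃          │        ┃ 
   ┗━━━━━━━━┃          │        ┃ 
            ┃          │        ┃ 


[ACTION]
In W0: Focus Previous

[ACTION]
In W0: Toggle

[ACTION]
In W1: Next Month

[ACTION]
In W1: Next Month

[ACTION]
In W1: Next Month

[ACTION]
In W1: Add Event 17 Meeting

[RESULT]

                                  
                                  
                                  
━━━┏━━━━━━━━━━━━━━━━━━┓           
get┃ CalendarWidget   ┃           
───┠────────┏━━━━━━━━━━━━━━━━━━━┓ 
   ┃  Decemb┃ Tetris            ┃ 
:  ┃Mo Tu We┠───────────────────┨ 
:  ┃       1┃          │Next:   ┃ 
   ┃ 6  7  8┃          │▓▓      ┃ 
:  ┃13 14 15┃          │ ▓▓     ┃ 
   ┃20 21 22┃          │        ┃ 
s: ┃27 28 29┃          │        ┃ 
   ┃        ┃          │        ┃ 
   ┃        ┃          │Score:  ┃ 
━━━┃        ┃          │0       ┃ 
   ┃        ┃          │        ┃ 
   ┃        ┃          │        ┃ 
   ┃        ┃          │        ┃ 
   ┃        ┃          │        ┃ 
   ┃        ┃          │        ┃ 
   ┗━━━━━━━━┃          │        ┃ 
            ┃          │        ┃ 


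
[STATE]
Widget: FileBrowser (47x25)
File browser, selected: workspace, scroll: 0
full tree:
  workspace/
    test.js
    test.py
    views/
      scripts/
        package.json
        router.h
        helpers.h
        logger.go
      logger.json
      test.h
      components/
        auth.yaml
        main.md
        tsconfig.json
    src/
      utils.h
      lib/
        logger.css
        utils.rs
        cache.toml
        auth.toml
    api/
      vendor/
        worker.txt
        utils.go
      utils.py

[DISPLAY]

> [-] workspace/                               
    test.js                                    
    test.py                                    
    [+] views/                                 
    [+] src/                                   
    [+] api/                                   
                                               
                                               
                                               
                                               
                                               
                                               
                                               
                                               
                                               
                                               
                                               
                                               
                                               
                                               
                                               
                                               
                                               
                                               
                                               


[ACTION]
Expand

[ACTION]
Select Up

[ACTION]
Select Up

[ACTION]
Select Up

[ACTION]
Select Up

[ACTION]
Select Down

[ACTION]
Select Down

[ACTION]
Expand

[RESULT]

  [-] workspace/                               
    test.js                                    
  > test.py                                    
    [+] views/                                 
    [+] src/                                   
    [+] api/                                   
                                               
                                               
                                               
                                               
                                               
                                               
                                               
                                               
                                               
                                               
                                               
                                               
                                               
                                               
                                               
                                               
                                               
                                               
                                               


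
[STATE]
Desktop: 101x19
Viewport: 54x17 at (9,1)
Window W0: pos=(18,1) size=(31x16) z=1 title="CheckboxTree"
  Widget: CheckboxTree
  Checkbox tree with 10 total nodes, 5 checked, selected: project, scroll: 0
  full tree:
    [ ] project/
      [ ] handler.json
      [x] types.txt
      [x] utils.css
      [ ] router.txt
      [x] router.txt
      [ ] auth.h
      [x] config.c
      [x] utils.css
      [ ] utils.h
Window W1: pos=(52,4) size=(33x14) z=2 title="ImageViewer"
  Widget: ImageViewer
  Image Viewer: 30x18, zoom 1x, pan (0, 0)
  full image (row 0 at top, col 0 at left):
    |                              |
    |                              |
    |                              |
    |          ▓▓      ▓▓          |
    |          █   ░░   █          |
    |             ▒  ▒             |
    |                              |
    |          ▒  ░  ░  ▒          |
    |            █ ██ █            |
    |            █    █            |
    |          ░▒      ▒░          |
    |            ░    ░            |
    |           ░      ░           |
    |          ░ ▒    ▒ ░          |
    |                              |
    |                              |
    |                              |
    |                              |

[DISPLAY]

         ┏━━━━━━━━━━━━━━━━━━━━━━━━━━━━━┓              
         ┃ CheckboxTree                ┃              
         ┠─────────────────────────────┨              
         ┃>[-] project/                ┃   ┏━━━━━━━━━━
         ┃   [ ] handler.json          ┃   ┃ ImageView
         ┃   [x] types.txt             ┃   ┠──────────
         ┃   [x] utils.css             ┃   ┃          
         ┃   [ ] router.txt            ┃   ┃          
         ┃   [x] router.txt            ┃   ┃          
         ┃   [ ] auth.h                ┃   ┃          
         ┃   [x] config.c              ┃   ┃          
         ┃   [x] utils.css             ┃   ┃          
         ┃   [ ] utils.h               ┃   ┃          
         ┃                             ┃   ┃          
         ┃                             ┃   ┃          
         ┗━━━━━━━━━━━━━━━━━━━━━━━━━━━━━┛   ┃          
                                           ┗━━━━━━━━━━


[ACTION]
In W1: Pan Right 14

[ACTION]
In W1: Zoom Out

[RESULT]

         ┏━━━━━━━━━━━━━━━━━━━━━━━━━━━━━┓              
         ┃ CheckboxTree                ┃              
         ┠─────────────────────────────┨              
         ┃>[-] project/                ┃   ┏━━━━━━━━━━
         ┃   [ ] handler.json          ┃   ┃ ImageView
         ┃   [x] types.txt             ┃   ┠──────────
         ┃   [x] utils.css             ┃   ┃          
         ┃   [ ] router.txt            ┃   ┃          
         ┃   [x] router.txt            ┃   ┃          
         ┃   [ ] auth.h                ┃   ┃    ▓▓    
         ┃   [x] config.c              ┃   ┃░░   █    
         ┃   [x] utils.css             ┃   ┃  ▒       
         ┃   [ ] utils.h               ┃   ┃          
         ┃                             ┃   ┃  ░  ▒    
         ┃                             ┃   ┃██ █      
         ┗━━━━━━━━━━━━━━━━━━━━━━━━━━━━━┛   ┃   █      
                                           ┗━━━━━━━━━━


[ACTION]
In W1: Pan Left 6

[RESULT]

         ┏━━━━━━━━━━━━━━━━━━━━━━━━━━━━━┓              
         ┃ CheckboxTree                ┃              
         ┠─────────────────────────────┨              
         ┃>[-] project/                ┃   ┏━━━━━━━━━━
         ┃   [ ] handler.json          ┃   ┃ ImageView
         ┃   [x] types.txt             ┃   ┠──────────
         ┃   [x] utils.css             ┃   ┃          
         ┃   [ ] router.txt            ┃   ┃          
         ┃   [x] router.txt            ┃   ┃          
         ┃   [ ] auth.h                ┃   ┃  ▓▓      
         ┃   [x] config.c              ┃   ┃  █   ░░  
         ┃   [x] utils.css             ┃   ┃     ▒  ▒ 
         ┃   [ ] utils.h               ┃   ┃          
         ┃                             ┃   ┃  ▒  ░  ░ 
         ┃                             ┃   ┃    █ ██ █
         ┗━━━━━━━━━━━━━━━━━━━━━━━━━━━━━┛   ┃    █    █
                                           ┗━━━━━━━━━━


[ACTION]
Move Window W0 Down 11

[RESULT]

                                                      
                                                      
         ┏━━━━━━━━━━━━━━━━━━━━━━━━━━━━━┓              
         ┃ CheckboxTree                ┃   ┏━━━━━━━━━━
         ┠─────────────────────────────┨   ┃ ImageView
         ┃>[-] project/                ┃   ┠──────────
         ┃   [ ] handler.json          ┃   ┃          
         ┃   [x] types.txt             ┃   ┃          
         ┃   [x] utils.css             ┃   ┃          
         ┃   [ ] router.txt            ┃   ┃  ▓▓      
         ┃   [x] router.txt            ┃   ┃  █   ░░  
         ┃   [ ] auth.h                ┃   ┃     ▒  ▒ 
         ┃   [x] config.c              ┃   ┃          
         ┃   [x] utils.css             ┃   ┃  ▒  ░  ░ 
         ┃   [ ] utils.h               ┃   ┃    █ ██ █
         ┃                             ┃   ┃    █    █
         ┃                             ┃   ┗━━━━━━━━━━
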